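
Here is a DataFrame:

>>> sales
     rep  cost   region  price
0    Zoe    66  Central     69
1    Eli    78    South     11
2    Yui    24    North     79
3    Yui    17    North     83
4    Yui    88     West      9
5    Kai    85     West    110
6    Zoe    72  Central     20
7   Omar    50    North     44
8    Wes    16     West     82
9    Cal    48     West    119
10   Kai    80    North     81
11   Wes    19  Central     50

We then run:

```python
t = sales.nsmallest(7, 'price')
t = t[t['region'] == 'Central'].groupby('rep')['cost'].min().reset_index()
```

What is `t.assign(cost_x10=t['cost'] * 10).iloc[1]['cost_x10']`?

660

take 7 rows with smallest price:
     rep  cost   region  price
4    Yui    88     West      9
1    Eli    78    South     11
6    Zoe    72  Central     20
7   Omar    50    North     44
11   Wes    19  Central     50
0    Zoe    66  Central     69
2    Yui    24    North     79
filter rows where region == 'Central':
    rep  cost   region  price
6   Zoe    72  Central     20
11  Wes    19  Central     50
0   Zoe    66  Central     69
group by rep, min of cost:
rep
Wes    19
Zoe    66
Name: cost, dtype: int64
reset_index():
   rep  cost
0  Wes    19
1  Zoe    66
add column cost_x10 = t['cost'] * 10:
   rep  cost  cost_x10
0  Wes    19       190
1  Zoe    66       660
The value at position 1, column 'cost_x10' is 660.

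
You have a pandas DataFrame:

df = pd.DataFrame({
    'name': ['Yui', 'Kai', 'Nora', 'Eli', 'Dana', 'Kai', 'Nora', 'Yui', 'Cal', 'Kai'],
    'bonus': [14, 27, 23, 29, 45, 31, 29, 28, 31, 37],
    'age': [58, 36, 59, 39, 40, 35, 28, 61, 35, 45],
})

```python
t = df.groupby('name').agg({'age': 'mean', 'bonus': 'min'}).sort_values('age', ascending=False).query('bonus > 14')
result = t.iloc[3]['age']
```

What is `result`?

38.6666666667

group by name: mean(age), min(bonus):
            age  bonus
name                  
Cal   35.000000     31
Dana  40.000000     45
Eli   39.000000     29
Kai   38.666667     27
Nora  43.500000     23
Yui   59.500000     14
sort by age descending:
            age  bonus
name                  
Yui   59.500000     14
Nora  43.500000     23
Dana  40.000000     45
Eli   39.000000     29
Kai   38.666667     27
Cal   35.000000     31
filter rows where bonus > 14:
            age  bonus
name                  
Nora  43.500000     23
Dana  40.000000     45
Eli   39.000000     29
Kai   38.666667     27
Cal   35.000000     31
The value at position 3, column 'age' is 38.6666666667.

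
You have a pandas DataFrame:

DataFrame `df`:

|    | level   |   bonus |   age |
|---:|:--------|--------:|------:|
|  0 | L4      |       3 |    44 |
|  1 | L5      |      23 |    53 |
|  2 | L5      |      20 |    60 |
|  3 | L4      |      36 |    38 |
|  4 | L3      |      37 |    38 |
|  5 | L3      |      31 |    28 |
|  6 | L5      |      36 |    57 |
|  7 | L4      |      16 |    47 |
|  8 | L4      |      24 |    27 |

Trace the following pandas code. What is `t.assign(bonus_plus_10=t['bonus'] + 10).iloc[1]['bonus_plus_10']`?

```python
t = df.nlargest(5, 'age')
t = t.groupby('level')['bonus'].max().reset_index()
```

46

take 5 rows with largest age:
  level  bonus  age
2    L5     20   60
6    L5     36   57
1    L5     23   53
7    L4     16   47
0    L4      3   44
group by level, max of bonus:
level
L4    16
L5    36
Name: bonus, dtype: int64
reset_index():
  level  bonus
0    L4     16
1    L5     36
add column bonus_plus_10 = t['bonus'] + 10:
  level  bonus  bonus_plus_10
0    L4     16             26
1    L5     36             46
value at position 1, column 'bonus_plus_10' → 46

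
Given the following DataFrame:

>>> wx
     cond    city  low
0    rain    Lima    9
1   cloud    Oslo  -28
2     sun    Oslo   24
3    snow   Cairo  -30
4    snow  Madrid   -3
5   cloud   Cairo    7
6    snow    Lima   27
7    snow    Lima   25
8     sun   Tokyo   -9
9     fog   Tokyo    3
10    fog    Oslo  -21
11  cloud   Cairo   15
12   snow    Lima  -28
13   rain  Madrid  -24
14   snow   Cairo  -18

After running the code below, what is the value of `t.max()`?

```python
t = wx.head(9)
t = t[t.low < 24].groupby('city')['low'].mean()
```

9.0

take first 9 rows:
    cond    city  low
0   rain    Lima    9
1  cloud    Oslo  -28
2    sun    Oslo   24
3   snow   Cairo  -30
4   snow  Madrid   -3
5  cloud   Cairo    7
6   snow    Lima   27
7   snow    Lima   25
8    sun   Tokyo   -9
filter rows where low < 24:
    cond    city  low
0   rain    Lima    9
1  cloud    Oslo  -28
3   snow   Cairo  -30
4   snow  Madrid   -3
5  cloud   Cairo    7
8    sun   Tokyo   -9
group by city, mean of low:
city
Cairo    -11.5
Lima       9.0
Madrid    -3.0
Oslo     -28.0
Tokyo     -9.0
Name: low, dtype: float64
So max() = 9.0.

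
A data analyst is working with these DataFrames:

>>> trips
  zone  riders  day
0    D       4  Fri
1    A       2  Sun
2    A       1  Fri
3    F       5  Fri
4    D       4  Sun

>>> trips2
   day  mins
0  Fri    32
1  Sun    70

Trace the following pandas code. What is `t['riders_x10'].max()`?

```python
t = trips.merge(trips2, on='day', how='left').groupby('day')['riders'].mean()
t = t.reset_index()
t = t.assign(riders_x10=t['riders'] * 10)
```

33.3333333333

merge on 'day' (how='left') → 5 rows:
  zone  riders  day  mins
0    D       4  Fri    32
1    A       2  Sun    70
2    A       1  Fri    32
3    F       5  Fri    32
4    D       4  Sun    70
group by day, mean of riders:
day
Fri    3.333333
Sun    3.000000
Name: riders, dtype: float64
reset_index():
   day    riders
0  Fri  3.333333
1  Sun  3.000000
add column riders_x10 = t['riders'] * 10:
   day    riders  riders_x10
0  Fri  3.333333   33.333333
1  Sun  3.000000   30.000000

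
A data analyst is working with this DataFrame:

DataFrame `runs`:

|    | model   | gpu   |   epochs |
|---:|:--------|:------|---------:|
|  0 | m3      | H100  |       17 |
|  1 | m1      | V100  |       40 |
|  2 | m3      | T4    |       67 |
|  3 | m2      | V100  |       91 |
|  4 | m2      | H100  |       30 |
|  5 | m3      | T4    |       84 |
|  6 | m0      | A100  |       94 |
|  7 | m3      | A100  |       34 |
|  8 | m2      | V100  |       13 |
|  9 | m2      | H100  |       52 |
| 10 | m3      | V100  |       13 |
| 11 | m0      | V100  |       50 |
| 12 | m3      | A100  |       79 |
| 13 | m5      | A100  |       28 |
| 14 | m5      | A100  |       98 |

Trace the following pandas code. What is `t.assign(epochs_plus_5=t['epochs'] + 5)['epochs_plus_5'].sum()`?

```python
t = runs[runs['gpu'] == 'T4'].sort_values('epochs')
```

filter rows where gpu == 'T4':
  model gpu  epochs
2    m3  T4      67
5    m3  T4      84
sort by epochs:
  model gpu  epochs
2    m3  T4      67
5    m3  T4      84
add column epochs_plus_5 = t['epochs'] + 5:
  model gpu  epochs  epochs_plus_5
2    m3  T4      67             72
5    m3  T4      84             89
sum of column 'epochs_plus_5' → 161

161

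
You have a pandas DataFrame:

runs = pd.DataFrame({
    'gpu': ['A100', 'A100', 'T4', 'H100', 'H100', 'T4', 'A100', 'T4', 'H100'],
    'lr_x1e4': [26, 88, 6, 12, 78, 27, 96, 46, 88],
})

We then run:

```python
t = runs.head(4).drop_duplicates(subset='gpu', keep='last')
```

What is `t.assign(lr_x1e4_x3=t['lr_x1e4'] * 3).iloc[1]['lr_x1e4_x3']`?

18

take first 4 rows:
    gpu  lr_x1e4
0  A100       26
1  A100       88
2    T4        6
3  H100       12
drop duplicate gpu (keep=last):
    gpu  lr_x1e4
1  A100       88
2    T4        6
3  H100       12
add column lr_x1e4_x3 = t['lr_x1e4'] * 3:
    gpu  lr_x1e4  lr_x1e4_x3
1  A100       88         264
2    T4        6          18
3  H100       12          36
Then the value at position 1, column 'lr_x1e4_x3': 18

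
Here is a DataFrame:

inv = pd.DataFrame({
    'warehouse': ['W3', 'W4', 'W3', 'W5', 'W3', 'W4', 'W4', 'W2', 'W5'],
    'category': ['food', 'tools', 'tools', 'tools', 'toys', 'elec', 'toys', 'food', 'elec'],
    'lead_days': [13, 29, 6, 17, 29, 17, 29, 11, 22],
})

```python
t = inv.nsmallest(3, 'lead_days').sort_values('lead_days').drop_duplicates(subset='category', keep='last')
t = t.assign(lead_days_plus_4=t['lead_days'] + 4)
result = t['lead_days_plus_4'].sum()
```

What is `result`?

27

take 3 rows with smallest lead_days:
  warehouse category  lead_days
2        W3    tools          6
7        W2     food         11
0        W3     food         13
sort by lead_days:
  warehouse category  lead_days
2        W3    tools          6
7        W2     food         11
0        W3     food         13
drop duplicate category (keep=last):
  warehouse category  lead_days
2        W3    tools          6
0        W3     food         13
add column lead_days_plus_4 = t['lead_days'] + 4:
  warehouse category  lead_days  lead_days_plus_4
2        W3    tools          6                10
0        W3     food         13                17
Reading off the sum of column 'lead_days_plus_4', we get 27.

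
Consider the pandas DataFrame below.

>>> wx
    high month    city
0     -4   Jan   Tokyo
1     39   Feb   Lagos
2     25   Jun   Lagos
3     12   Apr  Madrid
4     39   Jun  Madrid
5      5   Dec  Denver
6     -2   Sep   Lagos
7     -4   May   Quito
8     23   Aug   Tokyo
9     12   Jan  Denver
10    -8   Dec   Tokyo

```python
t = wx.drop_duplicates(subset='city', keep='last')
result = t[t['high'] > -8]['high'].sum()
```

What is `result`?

drop duplicate city (keep=last):
    high month    city
4     39   Jun  Madrid
6     -2   Sep   Lagos
7     -4   May   Quito
9     12   Jan  Denver
10    -8   Dec   Tokyo
filter rows where high > -8:
   high month    city
4    39   Jun  Madrid
6    -2   Sep   Lagos
7    -4   May   Quito
9    12   Jan  Denver
So sum() = 45.

45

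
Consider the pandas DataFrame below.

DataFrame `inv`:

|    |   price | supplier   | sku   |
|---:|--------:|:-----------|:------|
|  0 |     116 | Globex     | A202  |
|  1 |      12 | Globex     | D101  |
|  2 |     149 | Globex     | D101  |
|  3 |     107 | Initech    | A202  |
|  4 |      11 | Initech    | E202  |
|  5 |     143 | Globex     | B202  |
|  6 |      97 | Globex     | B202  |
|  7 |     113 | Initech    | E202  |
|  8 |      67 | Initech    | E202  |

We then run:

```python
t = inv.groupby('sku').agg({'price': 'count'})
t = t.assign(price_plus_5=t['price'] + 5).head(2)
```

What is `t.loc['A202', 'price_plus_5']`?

7

group by sku, count of price:
      price
sku        
A202      2
B202      2
D101      2
E202      3
add column price_plus_5 = t['price'] + 5:
      price  price_plus_5
sku                      
A202      2             7
B202      2             7
D101      2             7
E202      3             8
take first 2 rows:
      price  price_plus_5
sku                      
A202      2             7
B202      2             7
Finally, value at row 'A202', column 'price_plus_5' = 7.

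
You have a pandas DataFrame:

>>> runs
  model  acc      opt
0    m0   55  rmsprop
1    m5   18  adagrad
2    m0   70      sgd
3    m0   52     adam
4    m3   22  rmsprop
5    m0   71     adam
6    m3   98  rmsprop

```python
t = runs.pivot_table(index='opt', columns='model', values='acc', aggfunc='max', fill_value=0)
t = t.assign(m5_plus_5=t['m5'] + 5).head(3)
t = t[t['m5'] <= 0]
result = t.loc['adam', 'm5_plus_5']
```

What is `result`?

pivot: rows=opt, cols=model, max(acc):
model    m0  m3  m5
opt                
adagrad   0   0  18
adam     71   0   0
rmsprop  55  98   0
sgd      70   0   0
add column m5_plus_5 = t['m5'] + 5:
model    m0  m3  m5  m5_plus_5
opt                           
adagrad   0   0  18         23
adam     71   0   0          5
rmsprop  55  98   0          5
sgd      70   0   0          5
take first 3 rows:
model    m0  m3  m5  m5_plus_5
opt                           
adagrad   0   0  18         23
adam     71   0   0          5
rmsprop  55  98   0          5
filter rows where m5 <= 0:
model    m0  m3  m5  m5_plus_5
opt                           
adam     71   0   0          5
rmsprop  55  98   0          5
So loc['adam', 'm5_plus_5'] = 5.

5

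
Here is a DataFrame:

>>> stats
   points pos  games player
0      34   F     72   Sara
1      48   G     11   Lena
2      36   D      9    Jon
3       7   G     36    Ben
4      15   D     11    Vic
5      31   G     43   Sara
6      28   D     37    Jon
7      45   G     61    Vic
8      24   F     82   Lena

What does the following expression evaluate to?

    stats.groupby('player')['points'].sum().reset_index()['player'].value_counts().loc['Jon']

1

group by player, sum of points:
player
Ben      7
Jon     64
Lena    72
Sara    65
Vic     60
Name: points, dtype: int64
reset_index():
  player  points
0    Ben       7
1    Jon      64
2   Lena      72
3   Sara      65
4    Vic      60
value_counts of player:
player
Ben     1
Jon     1
Lena    1
Sara    1
Vic     1
Name: count, dtype: int64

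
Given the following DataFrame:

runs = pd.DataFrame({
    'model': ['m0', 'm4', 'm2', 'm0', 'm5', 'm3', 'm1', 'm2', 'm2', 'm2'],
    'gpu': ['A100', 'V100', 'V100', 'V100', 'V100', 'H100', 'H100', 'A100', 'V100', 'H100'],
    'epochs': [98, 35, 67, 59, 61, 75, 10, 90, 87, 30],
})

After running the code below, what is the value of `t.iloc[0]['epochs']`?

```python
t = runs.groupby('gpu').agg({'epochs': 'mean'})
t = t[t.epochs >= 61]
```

group by gpu, mean of epochs:
         epochs
gpu            
A100  94.000000
H100  38.333333
V100  61.800000
filter rows where epochs >= 61:
      epochs
gpu         
A100    94.0
V100    61.8
So iloc[0]['epochs'] = 94.0.

94.0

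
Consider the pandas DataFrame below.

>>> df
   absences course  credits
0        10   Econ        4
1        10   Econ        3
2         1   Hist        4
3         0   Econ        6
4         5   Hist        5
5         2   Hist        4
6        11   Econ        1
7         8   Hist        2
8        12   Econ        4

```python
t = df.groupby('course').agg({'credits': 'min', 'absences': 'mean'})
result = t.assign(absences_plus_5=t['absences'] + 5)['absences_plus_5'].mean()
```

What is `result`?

group by course: min(credits), mean(absences):
        credits  absences
course                   
Econ          1       8.6
Hist          2       4.0
add column absences_plus_5 = t['absences'] + 5:
        credits  absences  absences_plus_5
course                                    
Econ          1       8.6             13.6
Hist          2       4.0              9.0

11.3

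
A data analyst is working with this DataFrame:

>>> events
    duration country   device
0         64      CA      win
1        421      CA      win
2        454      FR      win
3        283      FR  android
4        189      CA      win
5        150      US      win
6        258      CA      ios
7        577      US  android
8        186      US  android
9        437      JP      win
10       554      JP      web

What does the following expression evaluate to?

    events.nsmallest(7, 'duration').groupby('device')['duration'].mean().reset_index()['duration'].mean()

232.833333333

take 7 rows with smallest duration:
   duration country   device
0        64      CA      win
5       150      US      win
8       186      US  android
4       189      CA      win
6       258      CA      ios
3       283      FR  android
1       421      CA      win
group by device, mean of duration:
device
android    234.5
ios        258.0
win        206.0
Name: duration, dtype: float64
reset_index():
    device  duration
0  android     234.5
1      ios     258.0
2      win     206.0
The mean of column 'duration' is 232.833333333.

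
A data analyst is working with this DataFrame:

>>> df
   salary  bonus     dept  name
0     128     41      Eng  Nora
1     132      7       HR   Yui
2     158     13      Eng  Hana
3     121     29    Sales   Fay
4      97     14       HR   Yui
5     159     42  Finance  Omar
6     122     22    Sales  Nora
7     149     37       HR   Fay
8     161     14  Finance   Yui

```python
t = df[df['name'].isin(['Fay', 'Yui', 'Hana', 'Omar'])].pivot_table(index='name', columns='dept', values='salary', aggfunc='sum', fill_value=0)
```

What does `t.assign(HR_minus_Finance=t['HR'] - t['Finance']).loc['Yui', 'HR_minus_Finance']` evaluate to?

filter rows where name in ['Fay', 'Yui', 'Hana', 'Omar']:
   salary  bonus     dept  name
1     132      7       HR   Yui
2     158     13      Eng  Hana
3     121     29    Sales   Fay
4      97     14       HR   Yui
5     159     42  Finance  Omar
7     149     37       HR   Fay
8     161     14  Finance   Yui
pivot: rows=name, cols=dept, sum(salary):
dept  Eng  Finance   HR  Sales
name                          
Fay     0        0  149    121
Hana  158        0    0      0
Omar    0      159    0      0
Yui     0      161  229      0
add column HR_minus_Finance = t['HR'] - t['Finance']:
dept  Eng  Finance   HR  Sales  HR_minus_Finance
name                                            
Fay     0        0  149    121               149
Hana  158        0    0      0                 0
Omar    0      159    0      0              -159
Yui     0      161  229      0                68
So loc['Yui', 'HR_minus_Finance'] = 68.

68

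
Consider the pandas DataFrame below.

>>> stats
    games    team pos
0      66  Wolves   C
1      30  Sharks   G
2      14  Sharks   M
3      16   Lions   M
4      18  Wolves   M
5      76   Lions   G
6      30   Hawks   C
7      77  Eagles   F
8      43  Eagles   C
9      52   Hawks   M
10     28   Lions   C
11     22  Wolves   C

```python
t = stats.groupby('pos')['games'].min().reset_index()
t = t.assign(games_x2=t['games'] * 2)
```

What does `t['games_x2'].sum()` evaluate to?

group by pos, min of games:
pos
C    22
F    77
G    30
M    14
Name: games, dtype: int64
reset_index():
  pos  games
0   C     22
1   F     77
2   G     30
3   M     14
add column games_x2 = t['games'] * 2:
  pos  games  games_x2
0   C     22        44
1   F     77       154
2   G     30        60
3   M     14        28

286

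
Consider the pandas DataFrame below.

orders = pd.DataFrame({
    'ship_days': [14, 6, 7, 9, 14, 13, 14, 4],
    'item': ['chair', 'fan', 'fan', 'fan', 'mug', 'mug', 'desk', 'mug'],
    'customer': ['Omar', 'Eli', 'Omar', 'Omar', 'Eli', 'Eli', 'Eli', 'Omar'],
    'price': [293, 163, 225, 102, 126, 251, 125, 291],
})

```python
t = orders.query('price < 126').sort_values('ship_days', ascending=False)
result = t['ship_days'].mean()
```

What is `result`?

filter rows where price < 126:
   ship_days  item customer  price
3          9   fan     Omar    102
6         14  desk      Eli    125
sort by ship_days descending:
   ship_days  item customer  price
6         14  desk      Eli    125
3          9   fan     Omar    102

11.5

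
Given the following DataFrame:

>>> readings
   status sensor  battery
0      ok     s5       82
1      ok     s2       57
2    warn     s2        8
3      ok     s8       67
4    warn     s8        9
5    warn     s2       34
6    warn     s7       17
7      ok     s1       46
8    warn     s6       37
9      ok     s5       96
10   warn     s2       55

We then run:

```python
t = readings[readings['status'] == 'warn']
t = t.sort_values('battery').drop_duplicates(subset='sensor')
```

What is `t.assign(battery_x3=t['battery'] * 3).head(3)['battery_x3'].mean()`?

filter rows where status == 'warn':
   status sensor  battery
2    warn     s2        8
4    warn     s8        9
5    warn     s2       34
6    warn     s7       17
8    warn     s6       37
10   warn     s2       55
sort by battery:
   status sensor  battery
2    warn     s2        8
4    warn     s8        9
6    warn     s7       17
5    warn     s2       34
8    warn     s6       37
10   warn     s2       55
drop duplicate sensor (keep=first):
  status sensor  battery
2   warn     s2        8
4   warn     s8        9
6   warn     s7       17
8   warn     s6       37
add column battery_x3 = t['battery'] * 3:
  status sensor  battery  battery_x3
2   warn     s2        8          24
4   warn     s8        9          27
6   warn     s7       17          51
8   warn     s6       37         111
take first 3 rows:
  status sensor  battery  battery_x3
2   warn     s2        8          24
4   warn     s8        9          27
6   warn     s7       17          51
Then the mean of column 'battery_x3': 34.0

34.0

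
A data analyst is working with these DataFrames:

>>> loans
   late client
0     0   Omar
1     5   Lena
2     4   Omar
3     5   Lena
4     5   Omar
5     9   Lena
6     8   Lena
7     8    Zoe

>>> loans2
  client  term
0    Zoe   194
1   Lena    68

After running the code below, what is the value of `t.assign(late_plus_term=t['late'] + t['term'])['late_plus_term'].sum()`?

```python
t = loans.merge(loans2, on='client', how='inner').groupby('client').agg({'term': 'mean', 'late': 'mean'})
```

276.75

merge on 'client' (how='inner') → 5 rows:
   late client  term
0     5   Lena    68
1     5   Lena    68
2     9   Lena    68
3     8   Lena    68
4     8    Zoe   194
group by client: mean(term), mean(late):
         term  late
client             
Lena     68.0  6.75
Zoe     194.0  8.00
add column late_plus_term = t['late'] + t['term']:
         term  late  late_plus_term
client                             
Lena     68.0  6.75           74.75
Zoe     194.0  8.00          202.00
Taking the sum of column 'late_plus_term' gives 276.75.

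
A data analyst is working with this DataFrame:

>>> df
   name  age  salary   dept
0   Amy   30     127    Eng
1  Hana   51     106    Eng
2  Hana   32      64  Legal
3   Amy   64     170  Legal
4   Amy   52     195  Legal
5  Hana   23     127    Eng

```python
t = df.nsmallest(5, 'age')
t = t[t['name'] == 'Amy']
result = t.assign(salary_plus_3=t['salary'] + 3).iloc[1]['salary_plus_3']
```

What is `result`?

198

take 5 rows with smallest age:
   name  age  salary   dept
5  Hana   23     127    Eng
0   Amy   30     127    Eng
2  Hana   32      64  Legal
1  Hana   51     106    Eng
4   Amy   52     195  Legal
filter rows where name == 'Amy':
  name  age  salary   dept
0  Amy   30     127    Eng
4  Amy   52     195  Legal
add column salary_plus_3 = t['salary'] + 3:
  name  age  salary   dept  salary_plus_3
0  Amy   30     127    Eng            130
4  Amy   52     195  Legal            198
value at position 1, column 'salary_plus_3' → 198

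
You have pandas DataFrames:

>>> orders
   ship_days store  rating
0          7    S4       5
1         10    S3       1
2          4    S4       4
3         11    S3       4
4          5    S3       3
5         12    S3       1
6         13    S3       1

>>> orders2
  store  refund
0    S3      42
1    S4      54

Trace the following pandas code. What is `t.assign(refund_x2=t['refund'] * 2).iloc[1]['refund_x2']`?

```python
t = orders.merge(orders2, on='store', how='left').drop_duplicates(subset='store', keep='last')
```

merge on 'store' (how='left') → 7 rows:
   ship_days store  rating  refund
0          7    S4       5      54
1         10    S3       1      42
2          4    S4       4      54
3         11    S3       4      42
4          5    S3       3      42
5         12    S3       1      42
6         13    S3       1      42
drop duplicate store (keep=last):
   ship_days store  rating  refund
2          4    S4       4      54
6         13    S3       1      42
add column refund_x2 = t['refund'] * 2:
   ship_days store  rating  refund  refund_x2
2          4    S4       4      54        108
6         13    S3       1      42         84

84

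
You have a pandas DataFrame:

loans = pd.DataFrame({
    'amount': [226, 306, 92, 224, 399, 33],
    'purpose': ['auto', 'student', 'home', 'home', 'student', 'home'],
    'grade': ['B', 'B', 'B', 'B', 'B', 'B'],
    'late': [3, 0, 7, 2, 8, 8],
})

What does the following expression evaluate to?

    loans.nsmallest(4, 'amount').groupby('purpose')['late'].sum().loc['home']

17

take 4 rows with smallest amount:
   amount purpose grade  late
5      33    home     B     8
2      92    home     B     7
3     224    home     B     2
0     226    auto     B     3
group by purpose, sum of late:
purpose
auto     3
home    17
Name: late, dtype: int64
Hence 17.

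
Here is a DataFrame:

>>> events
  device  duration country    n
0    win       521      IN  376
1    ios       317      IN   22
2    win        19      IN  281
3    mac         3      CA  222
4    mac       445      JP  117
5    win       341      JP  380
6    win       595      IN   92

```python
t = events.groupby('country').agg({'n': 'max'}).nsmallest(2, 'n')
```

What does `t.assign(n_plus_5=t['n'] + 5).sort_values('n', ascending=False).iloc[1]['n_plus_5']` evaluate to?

group by country, max of n:
           n
country     
CA       222
IN       376
JP       380
take 2 rows with smallest n:
           n
country     
CA       222
IN       376
add column n_plus_5 = t['n'] + 5:
           n  n_plus_5
country               
CA       222       227
IN       376       381
sort by n descending:
           n  n_plus_5
country               
IN       376       381
CA       222       227
The value at position 1, column 'n_plus_5' is 227.

227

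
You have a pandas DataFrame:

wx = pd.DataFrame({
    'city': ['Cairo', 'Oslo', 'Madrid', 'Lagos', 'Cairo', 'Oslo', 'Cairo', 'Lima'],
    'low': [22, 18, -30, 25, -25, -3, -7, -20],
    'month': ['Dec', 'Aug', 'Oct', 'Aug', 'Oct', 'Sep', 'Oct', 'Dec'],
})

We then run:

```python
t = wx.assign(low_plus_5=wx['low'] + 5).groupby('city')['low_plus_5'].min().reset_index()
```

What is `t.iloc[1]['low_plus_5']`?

30

add column low_plus_5 = wx['low'] + 5:
     city  low month  low_plus_5
0   Cairo   22   Dec          27
1    Oslo   18   Aug          23
2  Madrid  -30   Oct         -25
3   Lagos   25   Aug          30
4   Cairo  -25   Oct         -20
5    Oslo   -3   Sep           2
6   Cairo   -7   Oct          -2
7    Lima  -20   Dec         -15
group by city, min of low_plus_5:
city
Cairo    -20
Lagos     30
Lima     -15
Madrid   -25
Oslo       2
Name: low_plus_5, dtype: int64
reset_index():
     city  low_plus_5
0   Cairo         -20
1   Lagos          30
2    Lima         -15
3  Madrid         -25
4    Oslo           2
So iloc[1]['low_plus_5'] = 30.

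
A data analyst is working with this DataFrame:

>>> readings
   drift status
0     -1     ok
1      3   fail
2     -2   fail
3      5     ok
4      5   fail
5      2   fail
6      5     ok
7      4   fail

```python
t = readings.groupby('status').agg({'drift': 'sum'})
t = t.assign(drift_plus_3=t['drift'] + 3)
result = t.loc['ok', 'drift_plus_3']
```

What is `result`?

group by status, sum of drift:
        drift
status       
fail       12
ok          9
add column drift_plus_3 = t['drift'] + 3:
        drift  drift_plus_3
status                     
fail       12            15
ok          9            12
Finally, value at row 'ok', column 'drift_plus_3' = 12.

12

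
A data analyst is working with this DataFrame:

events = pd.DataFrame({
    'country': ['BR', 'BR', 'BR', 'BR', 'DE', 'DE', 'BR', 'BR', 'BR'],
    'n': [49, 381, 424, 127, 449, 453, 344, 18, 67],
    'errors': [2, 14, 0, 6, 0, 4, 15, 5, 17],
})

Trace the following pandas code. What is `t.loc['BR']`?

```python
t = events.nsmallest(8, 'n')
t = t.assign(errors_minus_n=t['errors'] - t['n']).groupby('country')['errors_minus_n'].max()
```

-13

take 8 rows with smallest n:
  country    n  errors
7      BR   18       5
0      BR   49       2
8      BR   67      17
3      BR  127       6
6      BR  344      15
1      BR  381      14
2      BR  424       0
4      DE  449       0
add column errors_minus_n = t['errors'] - t['n']:
  country    n  errors  errors_minus_n
7      BR   18       5             -13
0      BR   49       2             -47
8      BR   67      17             -50
3      BR  127       6            -121
6      BR  344      15            -329
1      BR  381      14            -367
2      BR  424       0            -424
4      DE  449       0            -449
group by country, max of errors_minus_n:
country
BR    -13
DE   -449
Name: errors_minus_n, dtype: int64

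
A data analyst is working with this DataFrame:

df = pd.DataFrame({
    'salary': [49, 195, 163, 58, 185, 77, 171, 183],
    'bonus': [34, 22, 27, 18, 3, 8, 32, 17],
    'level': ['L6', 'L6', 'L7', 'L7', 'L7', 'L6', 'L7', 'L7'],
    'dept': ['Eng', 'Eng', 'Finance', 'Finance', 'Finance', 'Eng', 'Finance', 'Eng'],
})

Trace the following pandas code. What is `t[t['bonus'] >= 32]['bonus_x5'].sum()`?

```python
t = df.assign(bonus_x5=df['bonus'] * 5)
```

330

add column bonus_x5 = df['bonus'] * 5:
   salary  bonus level     dept  bonus_x5
0      49     34    L6      Eng       170
1     195     22    L6      Eng       110
2     163     27    L7  Finance       135
3      58     18    L7  Finance        90
4     185      3    L7  Finance        15
5      77      8    L6      Eng        40
6     171     32    L7  Finance       160
7     183     17    L7      Eng        85
filter rows where bonus >= 32:
   salary  bonus level     dept  bonus_x5
0      49     34    L6      Eng       170
6     171     32    L7  Finance       160
Then the sum of column 'bonus_x5': 330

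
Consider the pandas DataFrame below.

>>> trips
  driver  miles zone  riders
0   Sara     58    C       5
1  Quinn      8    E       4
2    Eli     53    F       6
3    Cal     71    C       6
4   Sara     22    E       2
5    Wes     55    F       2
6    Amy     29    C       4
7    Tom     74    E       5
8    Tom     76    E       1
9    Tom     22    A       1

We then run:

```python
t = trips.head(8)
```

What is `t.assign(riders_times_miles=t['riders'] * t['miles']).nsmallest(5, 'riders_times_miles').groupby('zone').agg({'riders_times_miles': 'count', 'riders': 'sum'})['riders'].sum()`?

17

take first 8 rows:
  driver  miles zone  riders
0   Sara     58    C       5
1  Quinn      8    E       4
2    Eli     53    F       6
3    Cal     71    C       6
4   Sara     22    E       2
5    Wes     55    F       2
6    Amy     29    C       4
7    Tom     74    E       5
add column riders_times_miles = t['riders'] * t['miles']:
  driver  miles zone  riders  riders_times_miles
0   Sara     58    C       5                 290
1  Quinn      8    E       4                  32
2    Eli     53    F       6                 318
3    Cal     71    C       6                 426
4   Sara     22    E       2                  44
5    Wes     55    F       2                 110
6    Amy     29    C       4                 116
7    Tom     74    E       5                 370
take 5 rows with smallest riders_times_miles:
  driver  miles zone  riders  riders_times_miles
1  Quinn      8    E       4                  32
4   Sara     22    E       2                  44
5    Wes     55    F       2                 110
6    Amy     29    C       4                 116
0   Sara     58    C       5                 290
group by zone: count(riders_times_miles), sum(riders):
      riders_times_miles  riders
zone                            
C                      2       9
E                      2       6
F                      1       2
Finally, sum of column 'riders' = 17.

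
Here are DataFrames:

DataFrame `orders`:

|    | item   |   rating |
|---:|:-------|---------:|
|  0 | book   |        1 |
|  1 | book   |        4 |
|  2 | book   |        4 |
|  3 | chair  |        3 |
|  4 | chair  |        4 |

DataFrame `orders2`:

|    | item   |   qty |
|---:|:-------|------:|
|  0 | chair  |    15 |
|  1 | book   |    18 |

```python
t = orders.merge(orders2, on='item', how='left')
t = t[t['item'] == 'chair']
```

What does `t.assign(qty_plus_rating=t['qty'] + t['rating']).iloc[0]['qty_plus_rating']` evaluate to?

18

merge on 'item' (how='left') → 5 rows:
    item  rating  qty
0   book       1   18
1   book       4   18
2   book       4   18
3  chair       3   15
4  chair       4   15
filter rows where item == 'chair':
    item  rating  qty
3  chair       3   15
4  chair       4   15
add column qty_plus_rating = t['qty'] + t['rating']:
    item  rating  qty  qty_plus_rating
3  chair       3   15               18
4  chair       4   15               19
The value at position 0, column 'qty_plus_rating' is 18.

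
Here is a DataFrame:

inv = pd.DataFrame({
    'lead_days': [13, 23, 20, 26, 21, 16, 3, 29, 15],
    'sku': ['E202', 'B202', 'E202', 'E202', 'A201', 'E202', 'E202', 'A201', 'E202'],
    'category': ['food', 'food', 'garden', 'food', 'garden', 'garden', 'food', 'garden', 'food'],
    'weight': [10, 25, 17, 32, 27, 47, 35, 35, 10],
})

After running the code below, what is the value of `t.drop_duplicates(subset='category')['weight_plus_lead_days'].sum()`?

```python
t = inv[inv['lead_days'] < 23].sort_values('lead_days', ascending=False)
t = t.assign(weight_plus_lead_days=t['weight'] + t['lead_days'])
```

filter rows where lead_days < 23:
   lead_days   sku category  weight
0         13  E202     food      10
2         20  E202   garden      17
4         21  A201   garden      27
5         16  E202   garden      47
6          3  E202     food      35
8         15  E202     food      10
sort by lead_days descending:
   lead_days   sku category  weight
4         21  A201   garden      27
2         20  E202   garden      17
5         16  E202   garden      47
8         15  E202     food      10
0         13  E202     food      10
6          3  E202     food      35
add column weight_plus_lead_days = t['weight'] + t['lead_days']:
   lead_days   sku category  weight  weight_plus_lead_days
4         21  A201   garden      27                     48
2         20  E202   garden      17                     37
5         16  E202   garden      47                     63
8         15  E202     food      10                     25
0         13  E202     food      10                     23
6          3  E202     food      35                     38
drop duplicate category (keep=first):
   lead_days   sku category  weight  weight_plus_lead_days
4         21  A201   garden      27                     48
8         15  E202     food      10                     25
The sum of column 'weight_plus_lead_days' is 73.

73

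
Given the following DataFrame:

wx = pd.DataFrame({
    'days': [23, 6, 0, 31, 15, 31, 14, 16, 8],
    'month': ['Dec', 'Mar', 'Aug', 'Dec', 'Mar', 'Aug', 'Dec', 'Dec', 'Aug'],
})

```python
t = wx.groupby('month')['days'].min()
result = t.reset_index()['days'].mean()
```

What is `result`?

6.66666666667

group by month, min of days:
month
Aug     0
Dec    14
Mar     6
Name: days, dtype: int64
reset_index():
  month  days
0   Aug     0
1   Dec    14
2   Mar     6
mean of column 'days' → 6.66666666667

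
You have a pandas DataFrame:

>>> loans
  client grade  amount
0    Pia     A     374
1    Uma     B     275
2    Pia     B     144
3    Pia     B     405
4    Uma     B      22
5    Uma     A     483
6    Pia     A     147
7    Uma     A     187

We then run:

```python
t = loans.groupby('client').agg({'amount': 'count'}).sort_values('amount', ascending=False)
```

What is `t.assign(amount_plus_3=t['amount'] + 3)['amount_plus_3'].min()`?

group by client, count of amount:
        amount
client        
Pia          4
Uma          4
sort by amount descending:
        amount
client        
Pia          4
Uma          4
add column amount_plus_3 = t['amount'] + 3:
        amount  amount_plus_3
client                       
Pia          4              7
Uma          4              7
Taking the min of column 'amount_plus_3' gives 7.

7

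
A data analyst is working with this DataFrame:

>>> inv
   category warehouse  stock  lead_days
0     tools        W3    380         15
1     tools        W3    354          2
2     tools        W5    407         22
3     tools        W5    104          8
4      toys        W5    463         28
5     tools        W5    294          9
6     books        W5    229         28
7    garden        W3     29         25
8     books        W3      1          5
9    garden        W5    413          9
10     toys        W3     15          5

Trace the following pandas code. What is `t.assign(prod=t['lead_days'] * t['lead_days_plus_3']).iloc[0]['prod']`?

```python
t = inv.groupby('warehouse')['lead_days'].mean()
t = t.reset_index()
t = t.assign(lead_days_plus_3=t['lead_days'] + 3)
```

group by warehouse, mean of lead_days:
warehouse
W3    10.400000
W5    17.333333
Name: lead_days, dtype: float64
reset_index():
  warehouse  lead_days
0        W3  10.400000
1        W5  17.333333
add column lead_days_plus_3 = t['lead_days'] + 3:
  warehouse  lead_days  lead_days_plus_3
0        W3  10.400000         13.400000
1        W5  17.333333         20.333333
add column prod = t['lead_days'] * t['lead_days_plus_3']:
  warehouse  lead_days  lead_days_plus_3        prod
0        W3  10.400000         13.400000  139.360000
1        W5  17.333333         20.333333  352.444444
The value at position 0, column 'prod' is 139.36.

139.36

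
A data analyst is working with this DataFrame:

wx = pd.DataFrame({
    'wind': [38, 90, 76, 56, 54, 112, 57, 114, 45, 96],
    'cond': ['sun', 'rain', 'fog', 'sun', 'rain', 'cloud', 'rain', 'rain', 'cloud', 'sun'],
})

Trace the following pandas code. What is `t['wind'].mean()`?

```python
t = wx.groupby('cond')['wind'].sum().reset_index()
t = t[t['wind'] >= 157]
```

220.666666667

group by cond, sum of wind:
cond
cloud    157
fog       76
rain     315
sun      190
Name: wind, dtype: int64
reset_index():
    cond  wind
0  cloud   157
1    fog    76
2   rain   315
3    sun   190
filter rows where wind >= 157:
    cond  wind
0  cloud   157
2   rain   315
3    sun   190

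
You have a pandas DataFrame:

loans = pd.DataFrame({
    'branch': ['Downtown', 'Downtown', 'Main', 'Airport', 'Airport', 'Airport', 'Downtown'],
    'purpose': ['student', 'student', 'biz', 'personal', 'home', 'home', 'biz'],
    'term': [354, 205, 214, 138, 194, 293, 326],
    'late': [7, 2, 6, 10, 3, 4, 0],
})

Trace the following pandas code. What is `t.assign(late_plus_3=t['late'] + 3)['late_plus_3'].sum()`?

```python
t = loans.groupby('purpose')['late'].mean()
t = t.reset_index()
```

group by purpose, mean of late:
purpose
biz          3.0
home         3.5
personal    10.0
student      4.5
Name: late, dtype: float64
reset_index():
    purpose  late
0       biz   3.0
1      home   3.5
2  personal  10.0
3   student   4.5
add column late_plus_3 = t['late'] + 3:
    purpose  late  late_plus_3
0       biz   3.0          6.0
1      home   3.5          6.5
2  personal  10.0         13.0
3   student   4.5          7.5

33.0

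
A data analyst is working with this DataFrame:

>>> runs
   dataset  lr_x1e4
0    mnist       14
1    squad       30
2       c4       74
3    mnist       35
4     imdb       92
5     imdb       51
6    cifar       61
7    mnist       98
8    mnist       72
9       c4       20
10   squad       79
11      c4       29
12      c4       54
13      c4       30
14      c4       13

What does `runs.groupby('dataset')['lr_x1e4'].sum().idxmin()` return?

group by dataset, sum of lr_x1e4:
dataset
c4       220
cifar     61
imdb     143
mnist    219
squad    109
Name: lr_x1e4, dtype: int64
Finally, label with the smallest value = cifar.

cifar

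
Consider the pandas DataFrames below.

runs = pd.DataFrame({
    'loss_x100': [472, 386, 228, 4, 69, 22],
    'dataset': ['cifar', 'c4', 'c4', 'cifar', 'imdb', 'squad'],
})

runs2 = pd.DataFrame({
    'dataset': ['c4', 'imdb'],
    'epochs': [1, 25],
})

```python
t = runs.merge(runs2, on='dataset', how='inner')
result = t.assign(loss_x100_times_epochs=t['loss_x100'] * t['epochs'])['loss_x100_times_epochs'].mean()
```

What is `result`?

779.666666667

merge on 'dataset' (how='inner') → 3 rows:
   loss_x100 dataset  epochs
0        386      c4       1
1        228      c4       1
2         69    imdb      25
add column loss_x100_times_epochs = t['loss_x100'] * t['epochs']:
   loss_x100 dataset  epochs  loss_x100_times_epochs
0        386      c4       1                     386
1        228      c4       1                     228
2         69    imdb      25                    1725
mean of column 'loss_x100_times_epochs' → 779.666666667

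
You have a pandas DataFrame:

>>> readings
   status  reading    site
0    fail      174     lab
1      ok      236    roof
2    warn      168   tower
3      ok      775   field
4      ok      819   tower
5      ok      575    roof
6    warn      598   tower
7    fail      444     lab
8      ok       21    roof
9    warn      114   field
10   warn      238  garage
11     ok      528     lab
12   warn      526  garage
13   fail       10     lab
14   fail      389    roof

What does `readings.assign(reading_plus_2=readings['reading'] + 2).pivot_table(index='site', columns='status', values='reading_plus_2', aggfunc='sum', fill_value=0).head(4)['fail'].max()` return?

634

add column reading_plus_2 = readings['reading'] + 2:
   status  reading    site  reading_plus_2
0    fail      174     lab             176
1      ok      236    roof             238
2    warn      168   tower             170
3      ok      775   field             777
4      ok      819   tower             821
5      ok      575    roof             577
6    warn      598   tower             600
7    fail      444     lab             446
8      ok       21    roof              23
9    warn      114   field             116
10   warn      238  garage             240
11     ok      528     lab             530
12   warn      526  garage             528
13   fail       10     lab              12
14   fail      389    roof             391
pivot: rows=site, cols=status, sum(reading_plus_2):
status  fail   ok  warn
site                   
field      0  777   116
garage     0    0   768
lab      634  530     0
roof     391  838     0
tower      0  821   770
take first 4 rows:
status  fail   ok  warn
site                   
field      0  777   116
garage     0    0   768
lab      634  530     0
roof     391  838     0
So max() = 634.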